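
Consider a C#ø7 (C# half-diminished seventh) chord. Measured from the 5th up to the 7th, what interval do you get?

C# half-diminished seventh is spelled C#–E–G–B.
That puts G below B.
Counting 3 letters and 4 half steps from G gives a major third.

major third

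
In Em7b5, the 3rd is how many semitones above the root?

3

Eø is spelled E, G, B♭, D.
E to G is a minor third: 3 semitones.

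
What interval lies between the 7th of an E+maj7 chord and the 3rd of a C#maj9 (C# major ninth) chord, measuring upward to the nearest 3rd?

The 7th of E+maj7 is D#; the 3rd of C#maj9 (C# major ninth) is E#.
D# up to E# spans 2 letter names and 2 semitones — a major second.

major 2nd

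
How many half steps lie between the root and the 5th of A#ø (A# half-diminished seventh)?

A#ø (A# half-diminished seventh): A#–C#–E–G#.
A# to E is a diminished fifth: 6 semitones.

6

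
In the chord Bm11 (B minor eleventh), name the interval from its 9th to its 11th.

Spelling the chord: B D F# A C# E.
That puts C# below E.
3 letter names make it a third; at 3 semitones (a half step narrower than major) the quality is minor.

minor third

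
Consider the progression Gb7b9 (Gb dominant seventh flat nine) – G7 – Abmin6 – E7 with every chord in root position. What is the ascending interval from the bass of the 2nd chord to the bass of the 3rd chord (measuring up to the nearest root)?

minor second

The roots are G and Ab.
2 letter names make it a second; at 1 semitone (a half step narrower than major) the quality is minor.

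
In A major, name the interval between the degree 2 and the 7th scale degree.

M6

A major: A B C# D E F# G#.
Degree 2 = B; degree 7 = G#.
B up to G# spans 6 letter names and 9 semitones — a major sixth.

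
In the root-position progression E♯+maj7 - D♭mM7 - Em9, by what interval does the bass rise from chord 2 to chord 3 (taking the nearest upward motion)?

The roots are D♭ and E.
D♭ up to E is 3 semitones, a half step wider than a major second, so the interval is augmented.

augmented second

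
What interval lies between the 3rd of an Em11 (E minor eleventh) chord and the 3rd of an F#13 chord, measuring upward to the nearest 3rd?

Em11 (E minor eleventh) has G as its 3rd, and F#13 has A# as its 3rd.
2 letter names make it a second; at 3 semitones (a half step wider than major) the quality is augmented.

augmented 2nd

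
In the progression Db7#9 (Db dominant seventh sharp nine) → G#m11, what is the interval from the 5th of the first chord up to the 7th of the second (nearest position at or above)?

augmented 6th

Db7#9 (Db dominant seventh sharp nine) has Ab as its 5th, and G#m11 has F# as its 7th.
Ab up to F# is 10 semitones, a half step wider than a major sixth, so the interval is augmented.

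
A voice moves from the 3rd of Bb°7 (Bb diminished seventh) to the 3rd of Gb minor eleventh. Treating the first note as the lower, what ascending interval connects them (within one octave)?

The 3rd of Bb°7 (Bb diminished seventh) is Db; the 3rd of Gb minor eleventh is Bbb.
6 letter names make it a sixth; at 8 semitones (a half step narrower than major) the quality is minor.

minor sixth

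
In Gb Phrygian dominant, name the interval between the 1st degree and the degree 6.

Gb phrygian dominant: Gb Abb Bb Cb Db Ebb Fb.
That puts Gb below Ebb.
6 letter names make it a sixth; at 8 semitones (a half step narrower than major) the quality is minor.

minor sixth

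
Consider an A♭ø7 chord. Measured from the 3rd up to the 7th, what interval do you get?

perfect fifth

Spelling the chord: A♭-C♭-E𝄫-G♭.
That puts C♭ below G♭.
C♭ up to G♭ spans 5 letter names and 7 semitones — a perfect fifth.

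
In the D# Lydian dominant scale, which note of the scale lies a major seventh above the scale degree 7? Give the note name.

B#

The scale is D# E# F## G## A# B# C#.
The scale degree 7 is C#; a major seventh above that is B# — scale degree 6.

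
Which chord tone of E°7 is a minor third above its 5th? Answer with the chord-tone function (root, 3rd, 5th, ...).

Spelling the chord: E–G–Bb–Db.
The 5th is Bb. A minor third above Bb is Db.
Db is the chord's 7th.

7th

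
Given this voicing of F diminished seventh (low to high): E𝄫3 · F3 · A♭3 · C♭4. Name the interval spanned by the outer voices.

The outer voices are E𝄫3 and C♭4.
Counting 6 letters and 9 half steps from E𝄫 gives a major sixth.

M6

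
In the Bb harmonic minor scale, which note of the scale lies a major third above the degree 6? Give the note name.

The scale is Bb C Db Eb F Gb A.
The degree 6 is Gb; a major third above that is Bb — scale degree 1.

Bb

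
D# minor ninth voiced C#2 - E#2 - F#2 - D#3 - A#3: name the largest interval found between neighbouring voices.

Adjacent intervals: C#2→E#2 = major third; E#2→F#2 = minor second; F#2→D#3 = major sixth; D#3→A#3 = perfect fifth.
The largest is F#2 to D#3, a major sixth (9 semitones).

major 6th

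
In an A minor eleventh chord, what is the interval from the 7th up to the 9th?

M3

The chord tones of Am11 (A minor eleventh) are A–C–E–G–B–D.
7th = G; 9th = B.
G up to B spans 3 letter names and 4 semitones — a major third.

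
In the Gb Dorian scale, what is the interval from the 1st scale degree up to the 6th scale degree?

Spelling the Gb Dorian scale: Gb Ab Bbb Cb Db Eb Fb.
1st scale degree = Gb; 6th scale degree = Eb.
Counting 6 letters and 9 half steps from Gb gives a major sixth.

major sixth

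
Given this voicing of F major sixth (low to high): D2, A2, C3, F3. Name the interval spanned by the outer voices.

The outer voices are D2 and F3.
10 letter names make it a tenth; at 15 semitones (a half step narrower than major) the quality is minor.

minor tenth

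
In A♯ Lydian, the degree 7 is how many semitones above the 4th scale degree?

The scale is A♯ B♯ C𝄪 D𝄪 E♯ F𝄪 G𝄪.
D𝄪 up to G𝄪 is a perfect fourth — 5 semitones.

5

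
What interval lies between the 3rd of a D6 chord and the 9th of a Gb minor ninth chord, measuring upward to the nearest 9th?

diminished 3rd

D6 has F# as its 3rd, and Gb minor ninth has Ab as its 9th.
From F# to Ab: 2 semitones over a third = diminished.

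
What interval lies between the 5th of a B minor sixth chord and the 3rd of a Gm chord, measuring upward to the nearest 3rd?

The 5th of B minor sixth is F♯; the 3rd of Gm is B♭.
From F♯ to B♭: 4 semitones over a fourth = diminished.

diminished fourth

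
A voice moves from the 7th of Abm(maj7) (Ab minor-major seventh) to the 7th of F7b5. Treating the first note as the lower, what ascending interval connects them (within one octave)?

Abm(maj7) (Ab minor-major seventh) has G as its 7th, and F7b5 has Eb as its 7th.
From G to Eb: 8 semitones over a sixth = minor.

minor sixth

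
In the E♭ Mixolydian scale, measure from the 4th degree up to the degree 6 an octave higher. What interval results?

E♭ mixolydian: E♭ F G A♭ B♭ C D♭.
So we need the interval from A♭ up to C.
Counting 10 letters and 16 half steps from A♭ gives a major tenth.

major tenth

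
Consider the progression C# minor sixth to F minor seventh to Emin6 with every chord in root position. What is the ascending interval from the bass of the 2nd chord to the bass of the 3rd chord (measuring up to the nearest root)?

The roots are F and E.
Counting 7 letters and 11 half steps from F gives a major seventh.

M7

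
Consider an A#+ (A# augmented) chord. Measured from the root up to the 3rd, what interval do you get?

Spelling the chord: A#-C##-E##.
That puts A# below C##.
Counting 3 letters and 4 half steps from A# gives a major third.

major third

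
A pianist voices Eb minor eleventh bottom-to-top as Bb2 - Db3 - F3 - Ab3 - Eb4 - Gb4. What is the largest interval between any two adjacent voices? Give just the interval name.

perfect fifth

Adjacent intervals: Bb2→Db3 = minor third; Db3→F3 = major third; F3→Ab3 = minor third; Ab3→Eb4 = perfect fifth; Eb4→Gb4 = minor third.
The largest is Ab3 to Eb4, a perfect fifth (7 semitones).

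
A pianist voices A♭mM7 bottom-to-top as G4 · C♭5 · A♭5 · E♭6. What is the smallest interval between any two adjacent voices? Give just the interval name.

Adjacent intervals: G4→C♭5 = diminished fourth; C♭5→A♭5 = major sixth; A♭5→E♭6 = perfect fifth.
The smallest is G4 to C♭5, a diminished fourth (4 semitones).

diminished fourth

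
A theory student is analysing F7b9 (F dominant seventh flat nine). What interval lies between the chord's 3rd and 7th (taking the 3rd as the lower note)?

F7b9 (F dominant seventh flat nine) is spelled F–A–C–Eb–Gb.
That puts A below Eb.
From A to Eb: 6 semitones over a fifth = diminished.
This 3–7 tritone is the characteristic tension at the heart of the dominant sound.

diminished fifth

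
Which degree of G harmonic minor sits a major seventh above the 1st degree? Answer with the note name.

F#

The scale is G A Bb C D Eb F#.
The 1st degree is G; a major seventh above that is F# — scale degree 7.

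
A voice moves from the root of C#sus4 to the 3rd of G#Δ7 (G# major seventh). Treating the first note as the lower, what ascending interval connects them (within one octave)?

major seventh

C#sus4 has C# as its root, and G#Δ7 (G# major seventh) has B# as its 3rd.
Counting 7 letters and 11 half steps from C# gives a major seventh.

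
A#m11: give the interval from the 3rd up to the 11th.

M9

A#m11 (A# minor eleventh) is spelled A# C# E# G# B# D#.
3rd = C#; 11th = D#.
Counting 9 letters and 14 half steps from C# gives a major ninth.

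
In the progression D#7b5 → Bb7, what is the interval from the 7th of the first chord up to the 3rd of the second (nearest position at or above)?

D#7b5 has C# as its 7th, and Bb7 has D as its 3rd.
C# up to D is 1 semitone, a half step narrower than a major second, so the interval is minor.

minor second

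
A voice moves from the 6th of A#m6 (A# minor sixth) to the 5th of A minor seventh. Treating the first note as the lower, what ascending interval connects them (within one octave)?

The 6th of A#m6 (A# minor sixth) is F##; the 5th of A minor seventh is E.
7 letter names make it a seventh; at 9 semitones (a whole step narrower than major) the quality is diminished.

diminished seventh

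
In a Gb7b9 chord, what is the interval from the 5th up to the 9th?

diminished fifth

Spelling the chord: Gb, Bb, Db, Fb, Abb.
That puts Db below Abb.
From Db to Abb: 6 semitones over a fifth = diminished.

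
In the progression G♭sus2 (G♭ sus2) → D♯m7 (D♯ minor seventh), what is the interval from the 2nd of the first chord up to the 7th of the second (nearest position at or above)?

The 2nd of G♭sus2 (G♭ sus2) is A♭; the 7th of D♯m7 (D♯ minor seventh) is C♯.
A♭ up to C♯ is 5 semitones, a half step wider than a major third, so the interval is augmented.

A3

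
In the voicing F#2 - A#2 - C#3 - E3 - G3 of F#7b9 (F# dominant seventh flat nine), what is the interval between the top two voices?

minor 3rd

Those voices are E3 and G3.
3 letter names make it a third; at 3 semitones (a half step narrower than major) the quality is minor.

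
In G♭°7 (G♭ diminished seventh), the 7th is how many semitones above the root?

9

G♭dim7 (G♭ diminished seventh): G♭–B𝄫–D𝄫–F𝄫.
G♭ to F𝄫 is a diminished seventh: 9 semitones.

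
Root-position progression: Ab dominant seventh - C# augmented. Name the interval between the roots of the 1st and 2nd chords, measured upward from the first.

augmented third

The roots are Ab and C#.
From Ab to C#: 5 semitones over a third = augmented.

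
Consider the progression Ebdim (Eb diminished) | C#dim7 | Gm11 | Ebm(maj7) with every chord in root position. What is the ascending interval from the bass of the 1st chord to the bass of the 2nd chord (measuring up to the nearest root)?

The roots are Eb and C#.
Eb up to C# is 10 semitones, a half step wider than a major sixth, so the interval is augmented.

augmented sixth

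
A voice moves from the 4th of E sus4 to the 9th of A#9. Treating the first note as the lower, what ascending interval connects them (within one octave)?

The 4th of E sus4 is A; the 9th of A#9 is B#.
A up to B# is 3 semitones, a half step wider than a major second, so the interval is augmented.

augmented 2nd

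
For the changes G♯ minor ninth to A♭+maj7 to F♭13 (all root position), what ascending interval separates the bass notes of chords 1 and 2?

The roots are G♯ and A♭.
From G♯ to A♭: 0 semitones over a second = diminished.

diminished second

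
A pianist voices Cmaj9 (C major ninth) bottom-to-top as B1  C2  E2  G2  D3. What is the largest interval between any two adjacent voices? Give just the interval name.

Adjacent intervals: B1→C2 = minor second; C2→E2 = major third; E2→G2 = minor third; G2→D3 = perfect fifth.
The largest is G2 to D3, a perfect fifth (7 semitones).

P5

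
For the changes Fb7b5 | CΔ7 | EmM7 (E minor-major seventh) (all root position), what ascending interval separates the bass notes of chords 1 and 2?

The roots are Fb and C.
Fb up to C is 8 semitones, a half step wider than a perfect fifth, so the interval is augmented.

augmented fifth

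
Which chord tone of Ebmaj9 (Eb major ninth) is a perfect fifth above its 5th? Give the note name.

F

The chord tones of Ebmaj9 (Eb major ninth) are Eb-G-Bb-D-F.
The 5th is Bb. A perfect fifth above Bb is F.
F is the chord's 9th.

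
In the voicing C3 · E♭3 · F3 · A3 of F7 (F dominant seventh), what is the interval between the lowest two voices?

Those voices are C3 and E♭3.
3 letter names make it a third; at 3 semitones (a half step narrower than major) the quality is minor.

m3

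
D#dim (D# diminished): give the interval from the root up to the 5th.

diminished fifth

D# diminished is spelled D#–F#–A.
So we need the interval from D# up to A.
From D# to A: 6 semitones over a fifth = diminished.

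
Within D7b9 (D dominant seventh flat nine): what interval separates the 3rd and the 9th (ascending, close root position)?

d7

Spelling the chord: D F# A C Eb.
3rd = F#; 9th = Eb.
F# up to Eb is 9 semitones, a whole step narrower than a major seventh, so the interval is diminished.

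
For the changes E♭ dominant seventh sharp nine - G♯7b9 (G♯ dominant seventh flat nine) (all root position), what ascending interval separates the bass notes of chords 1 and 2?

The roots are E♭ and G♯.
From E♭ to G♯: 5 semitones over a third = augmented.

augmented third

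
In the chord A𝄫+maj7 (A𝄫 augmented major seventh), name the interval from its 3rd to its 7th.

perfect fifth

Spelling the chord: A𝄫–C♭–E♭–G♭.
The 3rd is C♭ and the 7th is G♭.
From C♭ to G♭ is 7 semitones, exactly the perfect fifth.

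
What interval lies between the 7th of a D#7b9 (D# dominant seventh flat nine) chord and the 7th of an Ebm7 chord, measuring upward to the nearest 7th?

The 7th of D#7b9 (D# dominant seventh flat nine) is C#; the 7th of Ebm7 is Db.
C# up to Db is 0 semitones, a whole step narrower than a major second, so the interval is diminished.

diminished 2nd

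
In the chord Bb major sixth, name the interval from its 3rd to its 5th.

Spelling the chord: Bb–D–F–G.
That puts D below F.
From D to F: 3 semitones over a third = minor.

minor third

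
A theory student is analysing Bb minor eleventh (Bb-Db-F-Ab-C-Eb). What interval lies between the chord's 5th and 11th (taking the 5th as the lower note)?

That puts F below Eb.
7 letter names make it a seventh; at 10 semitones (a half step narrower than major) the quality is minor.

m7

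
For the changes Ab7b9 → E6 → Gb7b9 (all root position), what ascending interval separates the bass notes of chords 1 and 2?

augmented fifth

The roots are Ab and E.
5 letter names make it a fifth; at 8 semitones (a half step wider than perfect) the quality is augmented.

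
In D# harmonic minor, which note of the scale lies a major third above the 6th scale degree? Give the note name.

D#

The scale is D# E# F# G# A# B C##.
The 6th scale degree is B; a major third above that is D# — scale degree 1.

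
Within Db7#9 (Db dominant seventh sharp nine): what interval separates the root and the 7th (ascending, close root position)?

Db dominant seventh sharp nine is spelled Db, F, Ab, Cb, E.
Root = Db; 7th = Cb.
7 letter names make it a seventh; at 10 semitones (a half step narrower than major) the quality is minor.

minor seventh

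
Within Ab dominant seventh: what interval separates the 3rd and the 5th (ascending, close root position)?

minor third

Spelling the chord: Ab, C, Eb, Gb.
The 3rd is C and the 5th is Eb.
3 letter names make it a third; at 3 semitones (a half step narrower than major) the quality is minor.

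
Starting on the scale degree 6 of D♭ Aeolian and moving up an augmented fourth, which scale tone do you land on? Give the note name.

The scale is D♭ E♭ F♭ G♭ A♭ B𝄫 C♭.
The scale degree 6 is B𝄫; an augmented fourth above that is E♭ — scale degree 2.

Eb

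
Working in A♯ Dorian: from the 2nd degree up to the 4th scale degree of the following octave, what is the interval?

Spelling A♯ Dorian: A♯ B♯ C♯ D♯ E♯ F𝄪 G♯.
2nd degree = B♯; degree 4 (up an octave) = D♯.
10 letter names make it a tenth; at 15 semitones (a half step narrower than major) the quality is minor.

m10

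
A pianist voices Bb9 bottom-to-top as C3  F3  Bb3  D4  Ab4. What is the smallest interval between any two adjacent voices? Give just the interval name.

Adjacent intervals: C3→F3 = perfect fourth; F3→Bb3 = perfect fourth; Bb3→D4 = major third; D4→Ab4 = diminished fifth.
The smallest is Bb3 to D4, a major third (4 semitones).

major third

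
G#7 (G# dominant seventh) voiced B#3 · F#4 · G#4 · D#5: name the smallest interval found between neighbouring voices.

major 2nd

Adjacent intervals: B#3→F#4 = diminished fifth; F#4→G#4 = major second; G#4→D#5 = perfect fifth.
The smallest is F#4 to G#4, a major second (2 semitones).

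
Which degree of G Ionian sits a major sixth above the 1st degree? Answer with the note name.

E

The scale is G A B C D E F#.
The 1st degree is G; a major sixth above that is E — scale degree 6.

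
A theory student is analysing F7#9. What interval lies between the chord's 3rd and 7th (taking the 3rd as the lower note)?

diminished 5th

F7#9 (F dominant seventh sharp nine): F, A, C, Eb, G#.
3rd = A; 7th = Eb.
From A to Eb: 6 semitones over a fifth = diminished.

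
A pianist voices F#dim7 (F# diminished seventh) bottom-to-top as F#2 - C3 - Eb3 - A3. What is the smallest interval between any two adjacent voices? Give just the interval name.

minor third

Adjacent intervals: F#2→C3 = diminished fifth; C3→Eb3 = minor third; Eb3→A3 = augmented fourth.
The smallest is C3 to Eb3, a minor third (3 semitones).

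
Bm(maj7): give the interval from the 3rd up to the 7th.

augmented fifth

Spelling the chord: B D F# A#.
That puts D below A#.
D up to A# is 8 semitones, a half step wider than a perfect fifth, so the interval is augmented.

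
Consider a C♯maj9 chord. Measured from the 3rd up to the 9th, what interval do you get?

C♯maj9 is spelled C♯ E♯ G♯ B♯ D♯.
3rd = E♯; 9th = D♯.
E♯ up to D♯ is 10 semitones, a half step narrower than a major seventh, so the interval is minor.

minor seventh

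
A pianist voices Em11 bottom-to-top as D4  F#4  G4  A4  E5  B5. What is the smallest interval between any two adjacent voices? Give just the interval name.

Adjacent intervals: D4→F#4 = major third; F#4→G4 = minor second; G4→A4 = major second; A4→E5 = perfect fifth; E5→B5 = perfect fifth.
The smallest is F#4 to G4, a minor second (1 semitone).

minor 2nd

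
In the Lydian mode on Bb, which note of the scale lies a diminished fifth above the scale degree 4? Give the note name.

Bb

The scale is Bb C D E F G A.
The scale degree 4 is E; a diminished fifth above that is Bb — scale degree 1.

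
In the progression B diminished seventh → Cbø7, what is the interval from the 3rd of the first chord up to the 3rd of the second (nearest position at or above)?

B diminished seventh has D as its 3rd, and Cbø7 has Ebb as its 3rd.
2 letter names make it a second; at 0 semitones (a whole step narrower than major) the quality is diminished.

d2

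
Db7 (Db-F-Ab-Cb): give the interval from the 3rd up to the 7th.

3rd = F; 7th = Cb.
From F to Cb: 6 semitones over a fifth = diminished.
That tritone between 3rd and 7th is what gives the dominant seventh its pull toward resolution.

diminished fifth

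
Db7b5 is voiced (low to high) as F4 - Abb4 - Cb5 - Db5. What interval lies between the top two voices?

major second

Those voices are Cb5 and Db5.
From Cb to Db is 2 semitones, exactly the major second.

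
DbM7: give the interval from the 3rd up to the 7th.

perfect fifth

Db major seventh: Db, F, Ab, C.
That puts F below C.
F up to C spans 5 letter names and 7 semitones — a perfect fifth.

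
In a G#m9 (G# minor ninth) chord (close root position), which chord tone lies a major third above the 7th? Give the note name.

A#

G# minor ninth is spelled G# B D# F# A#.
The 7th is F#. A major third above F# is A#.
A# is the chord's 9th.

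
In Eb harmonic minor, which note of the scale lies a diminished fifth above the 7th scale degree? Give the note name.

Ab

The scale is Eb F Gb Ab Bb Cb D.
The 7th scale degree is D; a diminished fifth above that is Ab — scale degree 4.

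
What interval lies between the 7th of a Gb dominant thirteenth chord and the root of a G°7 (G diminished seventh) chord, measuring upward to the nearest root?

A2

The 7th of Gb dominant thirteenth is Fb; the root of G°7 (G diminished seventh) is G.
From Fb to G: 3 semitones over a second = augmented.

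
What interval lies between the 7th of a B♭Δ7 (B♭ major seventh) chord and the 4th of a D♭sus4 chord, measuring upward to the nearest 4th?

The 7th of B♭Δ7 (B♭ major seventh) is A; the 4th of D♭sus4 is G♭.
A up to G♭ is 9 semitones, a whole step narrower than a major seventh, so the interval is diminished.

diminished seventh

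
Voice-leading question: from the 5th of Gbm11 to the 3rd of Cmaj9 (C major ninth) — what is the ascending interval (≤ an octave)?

augmented 2nd

The 5th of Gbm11 is Db; the 3rd of Cmaj9 (C major ninth) is E.
2 letter names make it a second; at 3 semitones (a half step wider than major) the quality is augmented.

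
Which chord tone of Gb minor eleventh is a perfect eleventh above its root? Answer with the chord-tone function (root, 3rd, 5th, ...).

11th

The chord tones of Gbm11 (Gb minor eleventh) are Gb-Bbb-Db-Fb-Ab-Cb.
The root is Gb. A perfect eleventh above Gb is Cb.
Cb is the chord's 11th.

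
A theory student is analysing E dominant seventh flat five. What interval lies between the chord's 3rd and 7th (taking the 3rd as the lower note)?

diminished fifth

The chord tones of E dominant seventh flat five are E-G#-Bb-D.
3rd = G#; 7th = D.
5 letter names make it a fifth; at 6 semitones (a half step narrower than perfect) the quality is diminished.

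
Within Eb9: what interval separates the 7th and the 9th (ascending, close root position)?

major third

The chord tones of Eb9 (Eb dominant ninth) are Eb-G-Bb-Db-F.
That puts Db below F.
Counting 3 letters and 4 half steps from Db gives a major third.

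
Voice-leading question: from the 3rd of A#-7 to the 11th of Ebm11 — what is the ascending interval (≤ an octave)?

The 3rd of A#-7 is C#; the 11th of Ebm11 is Ab.
From C# to Ab: 7 semitones over a sixth = diminished.

diminished sixth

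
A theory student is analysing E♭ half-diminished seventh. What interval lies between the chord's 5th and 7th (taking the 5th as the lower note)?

E♭m7b5 is spelled E♭, G♭, B𝄫, D♭.
That puts B𝄫 below D♭.
B𝄫 up to D♭ spans 3 letter names and 4 semitones — a major third.

major third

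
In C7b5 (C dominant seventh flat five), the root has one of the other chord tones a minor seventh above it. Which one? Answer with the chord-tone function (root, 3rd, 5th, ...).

C7b5: C-E-Gb-Bb.
The root is C. A minor seventh above C is Bb.
Bb is the chord's 7th.

7th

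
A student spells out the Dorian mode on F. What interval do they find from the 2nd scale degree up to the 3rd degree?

minor second

The scale runs F G Ab Bb C D Eb.
So we need the interval from G up to Ab.
2 letter names make it a second; at 1 semitone (a half step narrower than major) the quality is minor.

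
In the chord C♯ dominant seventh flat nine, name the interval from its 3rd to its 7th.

diminished fifth

Spelling the chord: C♯ E♯ G♯ B D.
The 3rd is E♯ and the 7th is B.
5 letter names make it a fifth; at 6 semitones (a half step narrower than perfect) the quality is diminished.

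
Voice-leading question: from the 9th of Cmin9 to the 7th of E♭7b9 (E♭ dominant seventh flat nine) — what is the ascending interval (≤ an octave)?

The 9th of Cmin9 is D; the 7th of E♭7b9 (E♭ dominant seventh flat nine) is D♭.
From D to D♭: 11 semitones over an octave = diminished.

diminished octave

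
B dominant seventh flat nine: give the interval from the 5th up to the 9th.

The chord tones of B7b9 are B-D#-F#-A-C.
The 5th is F# and the 9th is C.
F# up to C is 6 semitones, a half step narrower than a perfect fifth, so the interval is diminished.

diminished fifth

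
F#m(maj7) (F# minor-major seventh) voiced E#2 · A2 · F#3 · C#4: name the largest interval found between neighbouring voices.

Adjacent intervals: E#2→A2 = diminished fourth; A2→F#3 = major sixth; F#3→C#4 = perfect fifth.
The largest is A2 to F#3, a major sixth (9 semitones).

M6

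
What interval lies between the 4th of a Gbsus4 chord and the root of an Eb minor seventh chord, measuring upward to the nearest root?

Gbsus4 has Cb as its 4th, and Eb minor seventh has Eb as its root.
Counting 3 letters and 4 half steps from Cb gives a major third.

major 3rd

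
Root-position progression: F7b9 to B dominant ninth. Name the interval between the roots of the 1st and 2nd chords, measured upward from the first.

The roots are F and B.
4 letter names make it a fourth; at 6 semitones (a half step wider than perfect) the quality is augmented.

augmented 4th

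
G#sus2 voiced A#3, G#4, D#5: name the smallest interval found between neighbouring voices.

Adjacent intervals: A#3→G#4 = minor seventh; G#4→D#5 = perfect fifth.
The smallest is G#4 to D#5, a perfect fifth (7 semitones).

perfect 5th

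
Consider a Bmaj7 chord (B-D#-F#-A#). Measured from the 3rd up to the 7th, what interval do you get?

3rd = D#; 7th = A#.
Counting 5 letters and 7 half steps from D# gives a perfect fifth.

perfect 5th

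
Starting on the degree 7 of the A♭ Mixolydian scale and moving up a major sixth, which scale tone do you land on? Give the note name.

Eb

The scale is A♭ B♭ C D♭ E♭ F G♭.
The degree 7 is G♭; a major sixth above that is E♭ — scale degree 5.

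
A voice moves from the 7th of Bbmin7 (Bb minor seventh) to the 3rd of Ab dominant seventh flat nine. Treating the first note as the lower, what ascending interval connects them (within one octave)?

The 7th of Bbmin7 (Bb minor seventh) is Ab; the 3rd of Ab dominant seventh flat nine is C.
Counting 3 letters and 4 half steps from Ab gives a major third.

M3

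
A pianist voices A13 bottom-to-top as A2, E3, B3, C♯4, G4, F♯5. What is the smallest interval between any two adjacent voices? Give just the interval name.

major second

Adjacent intervals: A2→E3 = perfect fifth; E3→B3 = perfect fifth; B3→C♯4 = major second; C♯4→G4 = diminished fifth; G4→F♯5 = major seventh.
The smallest is B3 to C♯4, a major second (2 semitones).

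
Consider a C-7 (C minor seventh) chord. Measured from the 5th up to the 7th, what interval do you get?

Spelling the chord: C, E♭, G, B♭.
That puts G below B♭.
From G to B♭: 3 semitones over a third = minor.

minor third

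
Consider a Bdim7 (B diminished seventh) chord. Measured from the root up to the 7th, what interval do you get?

diminished seventh

B diminished seventh is spelled B D F Ab.
Root = B; 7th = Ab.
7 letter names make it a seventh; at 9 semitones (a whole step narrower than major) the quality is diminished.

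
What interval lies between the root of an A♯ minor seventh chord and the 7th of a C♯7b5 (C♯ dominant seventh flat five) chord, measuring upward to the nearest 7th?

The root of A♯ minor seventh is A♯; the 7th of C♯7b5 (C♯ dominant seventh flat five) is B.
2 letter names make it a second; at 1 semitone (a half step narrower than major) the quality is minor.

m2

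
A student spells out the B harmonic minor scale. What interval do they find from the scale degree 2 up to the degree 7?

M6

B harmonic minor: B C# D E F# G A#.
Scale degree 2 = C#; degree 7 = A#.
Counting 6 letters and 9 half steps from C# gives a major sixth.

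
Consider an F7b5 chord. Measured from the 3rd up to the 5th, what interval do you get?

F dominant seventh flat five: F-A-Cb-Eb.
That puts A below Cb.
From A to Cb: 2 semitones over a third = diminished.

diminished third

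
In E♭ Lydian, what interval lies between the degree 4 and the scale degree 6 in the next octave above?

The scale runs E♭ F G A B♭ C D.
The degree 4 is A and the degree 6 (up an octave) is C.
A up to C is 15 semitones, a half step narrower than a major tenth, so the interval is minor.

minor tenth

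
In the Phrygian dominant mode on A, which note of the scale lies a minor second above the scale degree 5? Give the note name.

F

The scale is A Bb C# D E F G.
The scale degree 5 is E; a minor second above that is F — scale degree 6.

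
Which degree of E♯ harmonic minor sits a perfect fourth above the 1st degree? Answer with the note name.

A#

The scale is E♯ F𝄪 G♯ A♯ B♯ C♯ D𝄪.
The 1st degree is E♯; a perfect fourth above that is A♯ — scale degree 4.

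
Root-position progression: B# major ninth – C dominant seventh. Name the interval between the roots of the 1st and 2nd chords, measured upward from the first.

diminished 2nd

The roots are B# and C.
B# up to C is 0 semitones, a whole step narrower than a major second, so the interval is diminished.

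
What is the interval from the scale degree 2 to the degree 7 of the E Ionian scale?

The scale runs E F♯ G♯ A B C♯ D♯.
That puts F♯ below D♯.
F♯ up to D♯ spans 6 letter names and 9 semitones — a major sixth.

major sixth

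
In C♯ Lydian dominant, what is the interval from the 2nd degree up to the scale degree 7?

m6

Spelling C♯ Lydian dominant: C♯ D♯ E♯ F𝄪 G♯ A♯ B.
2nd degree = D♯; 7th degree = B.
D♯ up to B is 8 semitones, a half step narrower than a major sixth, so the interval is minor.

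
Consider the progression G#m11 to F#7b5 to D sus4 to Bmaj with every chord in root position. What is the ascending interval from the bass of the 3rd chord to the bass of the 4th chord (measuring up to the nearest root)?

The roots are D and B.
Counting 6 letters and 9 half steps from D gives a major sixth.

major sixth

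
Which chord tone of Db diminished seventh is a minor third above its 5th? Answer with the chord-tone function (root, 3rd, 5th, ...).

Db°7 (Db diminished seventh): Db, Fb, Abb, Cbb.
The 5th is Abb. A minor third above Abb is Cbb.
Cbb is the chord's 7th.

7th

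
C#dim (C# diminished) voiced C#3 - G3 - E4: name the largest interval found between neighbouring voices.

major sixth

Adjacent intervals: C#3→G3 = diminished fifth; G3→E4 = major sixth.
The largest is G3 to E4, a major sixth (9 semitones).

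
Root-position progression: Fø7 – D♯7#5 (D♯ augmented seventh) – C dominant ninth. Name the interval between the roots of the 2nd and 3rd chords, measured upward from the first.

d7

The roots are D♯ and C.
From D♯ to C: 9 semitones over a seventh = diminished.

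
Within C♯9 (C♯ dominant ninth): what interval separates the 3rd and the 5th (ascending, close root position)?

C♯9 (C♯ dominant ninth) is spelled C♯ E♯ G♯ B D♯.
So we need the interval from E♯ up to G♯.
From E♯ to G♯: 3 semitones over a third = minor.

minor 3rd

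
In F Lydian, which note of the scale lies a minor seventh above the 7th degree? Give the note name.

The scale is F G A B C D E.
The 7th degree is E; a minor seventh above that is D — scale degree 6.

D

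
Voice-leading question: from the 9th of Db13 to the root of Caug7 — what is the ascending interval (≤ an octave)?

Db13 has Eb as its 9th, and Caug7 has C as its root.
Eb up to C spans 6 letter names and 9 semitones — a major sixth.

major sixth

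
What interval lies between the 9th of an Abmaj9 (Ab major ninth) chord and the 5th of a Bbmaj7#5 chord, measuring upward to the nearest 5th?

augmented fifth

Abmaj9 (Ab major ninth) has Bb as its 9th, and Bbmaj7#5 has F# as its 5th.
From Bb to F#: 8 semitones over a fifth = augmented.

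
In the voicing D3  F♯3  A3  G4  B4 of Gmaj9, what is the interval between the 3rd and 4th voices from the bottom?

minor seventh

Those voices are A3 and G4.
From A to G: 10 semitones over a seventh = minor.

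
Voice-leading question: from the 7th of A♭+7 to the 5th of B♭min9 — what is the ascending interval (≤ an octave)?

The 7th of A♭+7 is G♭; the 5th of B♭min9 is F.
Counting 7 letters and 11 half steps from G♭ gives a major seventh.

major seventh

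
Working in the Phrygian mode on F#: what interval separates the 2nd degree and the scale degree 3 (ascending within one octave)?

The scale runs F# G A B C# D E.
That puts G below A.
From G to A is 2 semitones, exactly the major second.

major second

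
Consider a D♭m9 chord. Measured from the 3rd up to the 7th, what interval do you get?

The chord tones of D♭min9 are D♭-F♭-A♭-C♭-E♭.
So we need the interval from F♭ up to C♭.
Counting 5 letters and 7 half steps from F♭ gives a perfect fifth.

perfect fifth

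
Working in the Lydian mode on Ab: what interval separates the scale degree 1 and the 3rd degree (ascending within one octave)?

Spelling the Lydian mode on Ab: Ab Bb C D Eb F G.
That puts Ab below C.
Ab up to C spans 3 letter names and 4 semitones — a major third.

major third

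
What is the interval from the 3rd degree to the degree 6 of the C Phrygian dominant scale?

diminished fourth

Spelling the C Phrygian dominant scale: C Db E F G Ab Bb.
The 3rd degree is E and the degree 6 is Ab.
E up to Ab is 4 semitones, a half step narrower than a perfect fourth, so the interval is diminished.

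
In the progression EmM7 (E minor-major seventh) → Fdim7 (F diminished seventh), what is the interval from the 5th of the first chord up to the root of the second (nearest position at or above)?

EmM7 (E minor-major seventh) has B as its 5th, and Fdim7 (F diminished seventh) has F as its root.
From B to F: 6 semitones over a fifth = diminished.

diminished 5th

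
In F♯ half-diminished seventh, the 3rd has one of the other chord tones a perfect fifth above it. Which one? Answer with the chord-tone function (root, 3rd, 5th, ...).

The chord tones of F♯ø7 are F♯–A–C–E.
The 3rd is A. A perfect fifth above A is E.
E is the chord's 7th.

7th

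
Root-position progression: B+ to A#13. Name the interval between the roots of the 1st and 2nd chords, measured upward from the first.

M7

The roots are B and A#.
From B to A# is 11 semitones, exactly the major seventh.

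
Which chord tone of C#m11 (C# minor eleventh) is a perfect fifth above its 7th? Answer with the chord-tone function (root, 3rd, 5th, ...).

11th

C#m11: C#, E, G#, B, D#, F#.
The 7th is B. A perfect fifth above B is F#.
F# is the chord's 11th.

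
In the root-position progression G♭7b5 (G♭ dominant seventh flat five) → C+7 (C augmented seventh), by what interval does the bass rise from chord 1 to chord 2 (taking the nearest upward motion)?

The roots are G♭ and C.
4 letter names make it a fourth; at 6 semitones (a half step wider than perfect) the quality is augmented.

augmented fourth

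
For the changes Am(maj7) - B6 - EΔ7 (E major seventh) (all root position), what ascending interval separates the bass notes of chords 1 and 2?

The roots are A and B.
Counting 2 letters and 2 half steps from A gives a major second.

M2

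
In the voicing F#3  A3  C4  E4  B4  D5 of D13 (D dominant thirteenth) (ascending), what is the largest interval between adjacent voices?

Adjacent intervals: F#3→A3 = minor third; A3→C4 = minor third; C4→E4 = major third; E4→B4 = perfect fifth; B4→D5 = minor third.
The largest is E4 to B4, a perfect fifth (7 semitones).

perfect fifth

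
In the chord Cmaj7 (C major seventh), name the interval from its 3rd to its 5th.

m3

Spelling the chord: C-E-G-B.
So we need the interval from E up to G.
3 letter names make it a third; at 3 semitones (a half step narrower than major) the quality is minor.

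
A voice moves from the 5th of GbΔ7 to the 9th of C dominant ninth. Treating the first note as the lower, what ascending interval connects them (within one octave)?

augmented 1st

The 5th of GbΔ7 is Db; the 9th of C dominant ninth is D.
Db up to D is 1 semitone, a half step wider than a perfect unison, so the interval is augmented.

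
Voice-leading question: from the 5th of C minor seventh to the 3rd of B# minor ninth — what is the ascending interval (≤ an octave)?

C minor seventh has G as its 5th, and B# minor ninth has D# as its 3rd.
G up to D# is 8 semitones, a half step wider than a perfect fifth, so the interval is augmented.

augmented fifth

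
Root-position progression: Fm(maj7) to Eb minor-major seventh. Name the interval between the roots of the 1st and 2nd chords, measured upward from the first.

The roots are F and Eb.
F up to Eb is 10 semitones, a half step narrower than a major seventh, so the interval is minor.

minor seventh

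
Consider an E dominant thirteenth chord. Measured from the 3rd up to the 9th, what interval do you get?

E dominant thirteenth: E-G#-B-D-F#-C#.
The 3rd is G# and the 9th is F#.
From G# to F#: 10 semitones over a seventh = minor.

minor seventh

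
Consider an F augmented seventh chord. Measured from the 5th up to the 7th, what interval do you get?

Faug7: F, A, C♯, E♭.
The 5th is C♯ and the 7th is E♭.
C♯ up to E♭ is 2 semitones, a whole step narrower than a major third, so the interval is diminished.

diminished third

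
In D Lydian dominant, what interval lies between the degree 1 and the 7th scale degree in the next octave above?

minor fourteenth

D lydian dominant: D E F# G# A B C.
The degree 1 is D and the 7th degree (up an octave) is C.
D up to C is 22 semitones, a half step narrower than a major fourteenth, so the interval is minor.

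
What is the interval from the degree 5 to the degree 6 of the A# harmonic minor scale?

minor second

A# harmonic minor: A# B# C# D# E# F# G##.
The degree 5 is E# and the 6th scale degree is F#.
2 letter names make it a second; at 1 semitone (a half step narrower than major) the quality is minor.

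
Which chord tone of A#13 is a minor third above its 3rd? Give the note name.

E#

A# dominant thirteenth: A# C## E# G# B# F##.
The 3rd is C##. A minor third above C## is E#.
E# is the chord's 5th.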